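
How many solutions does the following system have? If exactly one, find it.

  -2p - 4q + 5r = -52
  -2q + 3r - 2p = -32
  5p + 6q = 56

p = 4, q = 6, r = -4

Row-reduce the augmented matrix:
R1 ← R1 / (-2).
R2 ← R2 + 2·R1.
R3 ← R3 − 5·R1.
R2 ← R2 / (2).
R1 ← R1 − 2·R2.
R3 ← R3 + 4·R2.
R3 ← R3 / (17/2).
R1 ← R1 + 1/2·R3.
R2 ← R2 + 1·R3.
Reading off the reduced rows gives p = 4, q = 6, r = -4.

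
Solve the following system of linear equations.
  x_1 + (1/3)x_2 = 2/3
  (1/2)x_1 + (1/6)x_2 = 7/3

no solution

Row-reduce:
R2 ← R2 − 1/2·R1.
Row 2 reduces to 0 = 2, a contradiction. The system is inconsistent.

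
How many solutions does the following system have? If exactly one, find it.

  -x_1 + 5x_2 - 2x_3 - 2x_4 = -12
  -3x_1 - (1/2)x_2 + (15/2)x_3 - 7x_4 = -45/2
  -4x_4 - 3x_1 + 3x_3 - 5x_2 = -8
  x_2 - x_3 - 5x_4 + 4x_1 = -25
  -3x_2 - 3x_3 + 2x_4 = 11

no solution

Row-reduce:
R1 ← R1 / (-1).
R2 ← R2 + 3·R1.
R3 ← R3 + 3·R1.
R4 ← R4 − 4·R1.
R2 ← R2 / (-31/2).
R1 ← R1 + 5·R2.
R3 ← R3 + 20·R2.
R4 ← R4 − 21·R2.
R5 ← R5 + 3·R2.
R3 ← R3 / (-261/31).
R1 ← R1 + 73/31·R3.
R2 ← R2 + 27/31·R3.
R4 ← R4 − 288/31·R3.
R5 ← R5 + 174/31·R3.
R4 ← R4 / (-311/29).
R1 ← R1 − 122/87·R4.
R2 ← R2 + 8/29·R4.
R3 ← R3 + 34/87·R4.
Row 5 reduces to 0 = 4/3, a contradiction. The system is inconsistent.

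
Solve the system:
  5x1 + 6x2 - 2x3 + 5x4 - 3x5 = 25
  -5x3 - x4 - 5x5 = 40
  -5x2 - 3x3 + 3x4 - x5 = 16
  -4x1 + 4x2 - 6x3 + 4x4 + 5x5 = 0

infinitely many solutions

Row-reduce:
R1 ← R1 / (5).
R4 ← R4 + 4·R1.
Swap R2 and R3.
R2 ← R2 / (-5).
R1 ← R1 − 6/5·R2.
R4 ← R4 − 44/5·R2.
R3 ← R3 / (-5).
R1 ← R1 + 28/25·R3.
R2 ← R2 − 3/5·R3.
R4 ← R4 + 322/25·R3.
R4 ← R4 / (1982/125).
R1 ← R1 − 243/125·R4.
R2 ← R2 + 18/25·R4.
R3 ← R3 − 1/5·R4.
Rank is 4 with 5 unknowns, leaving x5 free.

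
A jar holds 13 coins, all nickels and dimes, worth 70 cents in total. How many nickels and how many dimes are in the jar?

nickels: 12, dimes: 1

Let n = nickels, d = dimes.
  n + d = 13
  5n + 10d = 70
From equation 1: n = 13 − d.
Substitute into equation 2 and solve: d = 1.
Then n = 12.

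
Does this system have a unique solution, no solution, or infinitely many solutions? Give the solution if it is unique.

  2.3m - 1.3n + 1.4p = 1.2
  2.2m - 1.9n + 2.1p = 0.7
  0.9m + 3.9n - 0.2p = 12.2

m = 1, n = 3, p = 2

Row-reduce the augmented matrix:
R1 ← R1 / (23/10).
R2 ← R2 − 11/5·R1.
R3 ← R3 − 9/10·R1.
R2 ← R2 / (-151/230).
R1 ← R1 + 13/23·R2.
R3 ← R3 − 507/115·R2.
R3 ← R3 / (3293/755).
R1 ← R1 + 7/151·R3.
R2 ← R2 + 175/151·R3.
Reading off the reduced rows gives m = 1, n = 3, p = 2.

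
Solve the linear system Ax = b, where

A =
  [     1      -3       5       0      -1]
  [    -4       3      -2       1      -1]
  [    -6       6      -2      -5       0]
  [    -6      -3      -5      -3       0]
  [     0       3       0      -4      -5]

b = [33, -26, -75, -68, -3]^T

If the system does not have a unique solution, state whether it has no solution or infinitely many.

Row-reduce the augmented matrix:
R2 ← R2 + 4·R1.
R3 ← R3 + 6·R1.
R4 ← R4 + 6·R1.
R2 ← R2 / (-9).
R1 ← R1 + 3·R2.
R3 ← R3 + 12·R2.
R4 ← R4 + 21·R2.
R5 ← R5 − 3·R2.
R3 ← R3 / (4).
R1 ← R1 + 1·R3.
R2 ← R2 + 2·R3.
R4 ← R4 + 17·R3.
R5 ← R5 − 6·R3.
R4 ← R4 / (-129/4).
R1 ← R1 + 23/12·R4.
R2 ← R2 + 59/18·R4.
R3 ← R3 + 19/12·R4.
R5 ← R5 − 35/6·R4.
R5 ← R5 / (-2372/387).
R1 ← R1 − 127/387·R5.
R2 ← R2 − 29/1161·R5.
R3 ← R3 + 97/387·R5.
R4 ← R4 + 34/129·R5.
Reading off the reduced rows gives x_1 = 6, x_2 = -1, x_3 = 4, x_4 = 5, x_5 = -4.

x_1 = 6, x_2 = -1, x_3 = 4, x_4 = 5, x_5 = -4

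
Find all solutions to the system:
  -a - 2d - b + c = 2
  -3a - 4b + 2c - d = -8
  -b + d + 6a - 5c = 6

Row-reduce:
R1 ← R1 / (-1).
R2 ← R2 + 3·R1.
R3 ← R3 − 6·R1.
R2 ← R2 / (-1).
R1 ← R1 − 1·R2.
R3 ← R3 + 7·R2.
R3 ← R3 / (8).
R1 ← R1 + 2·R3.
R2 ← R2 − 1·R3.
Rank is 3 with 4 unknowns, leaving d free.

infinitely many solutions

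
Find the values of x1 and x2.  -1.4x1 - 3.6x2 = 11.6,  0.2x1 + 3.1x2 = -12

x1 = 2, x2 = -4

Row-reduce the augmented matrix:
R1 ← R1 / (-7/5).
R2 ← R2 − 1/5·R1.
R2 ← R2 / (181/70).
R1 ← R1 − 18/7·R2.
Reading off the reduced rows gives x1 = 2, x2 = -4.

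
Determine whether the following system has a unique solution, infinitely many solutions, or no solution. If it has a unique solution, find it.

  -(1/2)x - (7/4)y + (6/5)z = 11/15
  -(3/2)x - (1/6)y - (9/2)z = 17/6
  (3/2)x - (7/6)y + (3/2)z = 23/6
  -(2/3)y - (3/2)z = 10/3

Row-reduce the augmented matrix:
R1 ← R1 / (-1/2).
R2 ← R2 + 3/2·R1.
R3 ← R3 − 3/2·R1.
R2 ← R2 / (61/12).
R1 ← R1 − 7/2·R2.
R3 ← R3 + 77/12·R2.
R4 ← R4 + 2/3·R2.
R3 ← R3 / (-1563/305).
R1 ← R1 − 969/305·R3.
R2 ← R2 + 486/305·R3.
R4 ← R4 + 1563/610·R3.
R4 reduces to 0 = 0, so the extra equation is consistent.
Reading off the reduced rows gives x = 7/3, y = -2, z = -4/3.

x = 7/3, y = -2, z = -4/3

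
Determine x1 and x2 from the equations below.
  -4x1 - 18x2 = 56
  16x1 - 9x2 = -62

x1 = -5, x2 = -2

Row-reduce the augmented matrix:
R1 ← R1 / (-4).
R2 ← R2 − 16·R1.
R2 ← R2 / (-81).
R1 ← R1 − 9/2·R2.
Reading off the reduced rows gives x1 = -5, x2 = -2.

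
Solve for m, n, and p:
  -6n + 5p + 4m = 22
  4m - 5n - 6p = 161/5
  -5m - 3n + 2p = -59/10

Row-reduce the augmented matrix:
R1 ← R1 / (4).
R2 ← R2 − 4·R1.
R3 ← R3 + 5·R1.
R1 ← R1 + 3/2·R2.
R3 ← R3 + 21/2·R2.
R3 ← R3 / (-429/4).
R1 ← R1 + 61/4·R3.
R2 ← R2 + 11·R3.
Reading off the reduced rows gives m = 5/2, n = -3, p = -6/5.

m = 5/2, n = -3, p = -6/5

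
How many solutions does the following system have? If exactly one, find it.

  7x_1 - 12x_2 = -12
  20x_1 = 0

Row-reduce the augmented matrix:
R1 ← R1 / (7).
R2 ← R2 − 20·R1.
R2 ← R2 / (240/7).
R1 ← R1 + 12/7·R2.
Reading off the reduced rows gives x_1 = 0, x_2 = 1.

x_1 = 0, x_2 = 1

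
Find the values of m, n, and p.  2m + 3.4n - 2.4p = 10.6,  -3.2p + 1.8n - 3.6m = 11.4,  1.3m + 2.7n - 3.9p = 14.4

m = 0, n = 1, p = -3

Row-reduce the augmented matrix:
R1 ← R1 / (2).
R2 ← R2 + 18/5·R1.
R3 ← R3 − 13/10·R1.
R2 ← R2 / (198/25).
R1 ← R1 − 17/10·R2.
R3 ← R3 − 49/100·R2.
R3 ← R3 / (-928/495).
R1 ← R1 − 41/99·R3.
R2 ← R2 + 94/99·R3.
Reading off the reduced rows gives m = 0, n = 1, p = -3.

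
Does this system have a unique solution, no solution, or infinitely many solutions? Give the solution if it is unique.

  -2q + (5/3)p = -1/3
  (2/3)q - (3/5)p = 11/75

Row-reduce the augmented matrix:
R1 ← R1 / (5/3).
R2 ← R2 + 3/5·R1.
R2 ← R2 / (-4/75).
R1 ← R1 + 6/5·R2.
Reading off the reduced rows gives p = -4/5, q = -1/2.

p = -4/5, q = -1/2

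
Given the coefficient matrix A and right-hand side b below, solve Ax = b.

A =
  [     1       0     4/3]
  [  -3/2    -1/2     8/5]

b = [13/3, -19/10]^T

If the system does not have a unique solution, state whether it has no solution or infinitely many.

infinitely many solutions

Row-reduce:
R2 ← R2 + 3/2·R1.
R2 ← R2 / (-1/2).
Rank is 2 with 3 unknowns, leaving x_3 free.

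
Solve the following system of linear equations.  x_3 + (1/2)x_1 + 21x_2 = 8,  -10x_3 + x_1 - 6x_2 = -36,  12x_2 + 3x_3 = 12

no solution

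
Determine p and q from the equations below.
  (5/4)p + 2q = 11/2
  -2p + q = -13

p = 6, q = -1

Row-reduce the augmented matrix:
R1 ← R1 / (5/4).
R2 ← R2 + 2·R1.
R2 ← R2 / (21/5).
R1 ← R1 − 8/5·R2.
Reading off the reduced rows gives p = 6, q = -1.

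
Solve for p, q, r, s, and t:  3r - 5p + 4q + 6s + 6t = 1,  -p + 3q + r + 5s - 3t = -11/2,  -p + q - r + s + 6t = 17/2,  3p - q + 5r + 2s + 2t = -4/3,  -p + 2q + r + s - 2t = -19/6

p = 1, q = 1, r = -1, s = -1/2, t = 4/3

Row-reduce the augmented matrix:
R1 ← R1 / (-5).
R2 ← R2 + 1·R1.
R3 ← R3 + 1·R1.
R4 ← R4 − 3·R1.
R5 ← R5 + 1·R1.
R2 ← R2 / (11/5).
R1 ← R1 + 4/5·R2.
R3 ← R3 − 1/5·R2.
R4 ← R4 − 7/5·R2.
R5 ← R5 − 6/5·R2.
R3 ← R3 / (-18/11).
R1 ← R1 + 5/11·R3.
R2 ← R2 − 2/11·R3.
R4 ← R4 − 72/11·R3.
R5 ← R5 − 2/11·R3.
R1 ← R1 − 1/3·R4.
R2 ← R2 − 5/3·R4.
R3 ← R3 − 1/3·R4.
R5 ← R5 + 7/3·R4.
R5 ← R5 / (202/3).
R1 ← R1 + 83/6·R5.
R2 ← R2 + 149/3·R5.
R3 ← R3 + 77/6·R5.
R4 ← R4 − 29·R5.
Reading off the reduced rows gives p = 1, q = 1, r = -1, s = -1/2, t = 4/3.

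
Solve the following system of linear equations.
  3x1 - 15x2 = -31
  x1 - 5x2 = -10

Row-reduce:
R1 ← R1 / (3).
R2 ← R2 − 1·R1.
Row 2 reduces to 0 = 1/3, a contradiction. The system is inconsistent.

no solution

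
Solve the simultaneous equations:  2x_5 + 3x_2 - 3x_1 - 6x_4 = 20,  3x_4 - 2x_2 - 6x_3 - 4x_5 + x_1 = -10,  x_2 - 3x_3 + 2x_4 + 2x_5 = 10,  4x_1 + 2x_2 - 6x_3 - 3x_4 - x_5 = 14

Row-reduce:
R1 ← R1 / (-3).
R2 ← R2 − 1·R1.
R4 ← R4 − 4·R1.
R2 ← R2 / (-1).
R1 ← R1 + 1·R2.
R3 ← R3 − 1·R2.
R4 ← R4 − 6·R2.
R3 ← R3 / (-9).
R1 ← R1 − 6·R3.
R2 ← R2 − 6·R3.
R4 ← R4 + 42·R3.
R4 ← R4 / (-19).
R1 ← R1 − 3·R4.
R2 ← R2 − 1·R4.
R3 ← R3 + 1/3·R4.
Rank is 4 with 5 unknowns, leaving x_5 free.

infinitely many solutions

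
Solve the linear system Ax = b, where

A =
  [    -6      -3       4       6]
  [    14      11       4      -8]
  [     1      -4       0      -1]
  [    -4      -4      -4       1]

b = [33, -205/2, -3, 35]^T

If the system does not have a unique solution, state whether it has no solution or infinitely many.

Row-reduce:
R1 ← R1 / (-6).
R2 ← R2 − 14·R1.
R3 ← R3 − 1·R1.
R4 ← R4 + 4·R1.
R2 ← R2 / (4).
R1 ← R1 − 1/2·R2.
R3 ← R3 + 9/2·R2.
R4 ← R4 + 2·R2.
R3 ← R3 / (47/3).
R1 ← R1 + 7/3·R3.
R2 ← R2 − 10/3·R3.
Row 4 reduces to 0 = 1/4, a contradiction. The system is inconsistent.

no solution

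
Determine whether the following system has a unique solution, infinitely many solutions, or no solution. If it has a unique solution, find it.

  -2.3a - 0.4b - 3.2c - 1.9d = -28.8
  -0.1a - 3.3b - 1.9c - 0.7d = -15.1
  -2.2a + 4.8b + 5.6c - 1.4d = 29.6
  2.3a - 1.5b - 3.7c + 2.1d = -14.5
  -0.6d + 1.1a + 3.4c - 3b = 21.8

Row-reduce the augmented matrix:
R1 ← R1 / (-23/10).
R2 ← R2 + 1/10·R1.
R3 ← R3 + 11/5·R1.
R4 ← R4 − 23/10·R1.
R5 ← R5 − 11/10·R1.
R2 ← R2 / (-151/46).
R1 ← R1 − 4/23·R2.
R3 ← R3 − 596/115·R2.
R4 ← R4 + 19/10·R2.
R5 ← R5 + 367/115·R2.
R3 ← R3 / (888/151).
R1 ← R1 − 196/151·R3.
R2 ← R2 − 81/151·R3.
R4 ← R4 + 888/151·R3.
R5 ← R5 − 2704/755·R3.
Swap R4 and R5.
R4 ← R4 / (-15791/27750).
R1 ← R1 − 2543/2775·R4.
R2 ← R2 − 221/925·R4.
R3 ← R3 + 263/2775·R4.
R5 reduces to 0 = 0, so the extra equation is consistent.
Reading off the reduced rows gives a = 4, b = 1, c = 6, d = 0.

a = 4, b = 1, c = 6, d = 0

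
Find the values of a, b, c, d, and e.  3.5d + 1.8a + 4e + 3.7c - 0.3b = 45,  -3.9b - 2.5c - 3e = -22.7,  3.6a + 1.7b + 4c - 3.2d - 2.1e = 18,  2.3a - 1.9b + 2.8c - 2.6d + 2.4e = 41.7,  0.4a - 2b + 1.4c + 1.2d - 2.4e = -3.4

a = 3, b = -2, c = 5, d = -1, e = 6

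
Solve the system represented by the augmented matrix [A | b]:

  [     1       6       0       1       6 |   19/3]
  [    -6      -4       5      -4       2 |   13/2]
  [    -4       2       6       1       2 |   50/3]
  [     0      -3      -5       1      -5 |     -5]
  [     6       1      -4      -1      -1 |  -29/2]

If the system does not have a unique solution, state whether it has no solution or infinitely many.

x_1 = -8/3, x_2 = 5/2, x_3 = 1/2, x_4 = 0, x_5 = -1

Row-reduce the augmented matrix:
R2 ← R2 + 6·R1.
R3 ← R3 + 4·R1.
R5 ← R5 − 6·R1.
R2 ← R2 / (32).
R1 ← R1 − 6·R2.
R3 ← R3 − 26·R2.
R4 ← R4 + 3·R2.
R5 ← R5 + 35·R2.
R3 ← R3 / (31/16).
R1 ← R1 + 15/16·R3.
R2 ← R2 − 5/32·R3.
R4 ← R4 + 145/32·R3.
R5 ← R5 − 47/32·R3.
R4 ← R4 / (563/62).
R1 ← R1 − 70/31·R4.
R2 ← R2 + 13/62·R4.
R3 ← R3 − 54/31·R4.
R5 ← R5 + 457/62·R4.
R5 ← R5 / (-1218/563).
R1 ← R1 + 164/563·R5.
R2 ← R2 − 723/563·R5.
R3 ← R3 + 30/563·R5.
R4 ← R4 + 796/563·R5.
Reading off the reduced rows gives x_1 = -8/3, x_2 = 5/2, x_3 = 1/2, x_4 = 0, x_5 = -1.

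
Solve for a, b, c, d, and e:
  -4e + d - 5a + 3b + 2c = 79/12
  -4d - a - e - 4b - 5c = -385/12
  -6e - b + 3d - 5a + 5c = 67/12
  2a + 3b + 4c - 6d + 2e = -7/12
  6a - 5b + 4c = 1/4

a = 4/3, b = 11/4, c = 3/2, d = 3, e = 1/4

Row-reduce the augmented matrix:
R1 ← R1 / (-5).
R2 ← R2 + 1·R1.
R3 ← R3 + 5·R1.
R4 ← R4 − 2·R1.
R5 ← R5 − 6·R1.
R2 ← R2 / (-23/5).
R1 ← R1 + 3/5·R2.
R3 ← R3 + 4·R2.
R4 ← R4 − 21/5·R2.
R5 ← R5 + 7/5·R2.
R3 ← R3 / (177/23).
R1 ← R1 − 7/23·R3.
R2 ← R2 − 27/23·R3.
R4 ← R4 + 3/23·R3.
R5 ← R5 − 185/23·R3.
R4 ← R4 / (-551/59).
R1 ← R1 − 22/177·R4.
R2 ← R2 − 3/59·R4.
R3 ← R3 − 130/177·R4.
R5 ← R5 + 607/177·R4.
R5 ← R5 / (-4792/1653).
R1 ← R1 − 1489/1653·R5.
R2 ← R2 − 178/551·R5.
R3 ← R3 + 368/1653·R5.
R4 ← R4 + 11/551·R5.
Reading off the reduced rows gives a = 4/3, b = 11/4, c = 3/2, d = 3, e = 1/4.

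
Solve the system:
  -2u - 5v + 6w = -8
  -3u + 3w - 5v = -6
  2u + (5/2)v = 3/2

Row-reduce:
R1 ← R1 / (-2).
R2 ← R2 + 3·R1.
R3 ← R3 − 2·R1.
R2 ← R2 / (5/2).
R1 ← R1 − 5/2·R2.
R3 ← R3 + 5/2·R2.
Row 3 reduces to 0 = -1/2, a contradiction. The system is inconsistent.

no solution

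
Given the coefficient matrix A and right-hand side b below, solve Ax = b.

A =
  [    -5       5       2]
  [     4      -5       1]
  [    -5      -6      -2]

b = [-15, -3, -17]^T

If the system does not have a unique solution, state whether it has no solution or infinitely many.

x_1 = 3, x_2 = 2, x_3 = -5

Row-reduce the augmented matrix:
R1 ← R1 / (-5).
R2 ← R2 − 4·R1.
R3 ← R3 + 5·R1.
R2 ← R2 / (-1).
R1 ← R1 + 1·R2.
R3 ← R3 + 11·R2.
R3 ← R3 / (-163/5).
R1 ← R1 + 3·R3.
R2 ← R2 + 13/5·R3.
Reading off the reduced rows gives x_1 = 3, x_2 = 2, x_3 = -5.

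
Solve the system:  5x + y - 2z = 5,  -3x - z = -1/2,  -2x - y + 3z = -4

no solution

Row-reduce:
R1 ← R1 / (5).
R2 ← R2 + 3·R1.
R3 ← R3 + 2·R1.
R2 ← R2 / (3/5).
R1 ← R1 − 1/5·R2.
R3 ← R3 + 3/5·R2.
Row 3 reduces to 0 = 1/2, a contradiction. The system is inconsistent.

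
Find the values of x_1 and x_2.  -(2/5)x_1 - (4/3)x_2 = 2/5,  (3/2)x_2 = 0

x_1 = -1, x_2 = 0

Row-reduce the augmented matrix:
R1 ← R1 / (-2/5).
R2 ← R2 / (3/2).
R1 ← R1 − 10/3·R2.
Reading off the reduced rows gives x_1 = -1, x_2 = 0.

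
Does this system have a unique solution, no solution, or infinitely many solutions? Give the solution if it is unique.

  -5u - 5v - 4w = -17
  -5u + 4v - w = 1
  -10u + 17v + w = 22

no solution

Row-reduce:
R1 ← R1 / (-5).
R2 ← R2 + 5·R1.
R3 ← R3 + 10·R1.
R2 ← R2 / (9).
R1 ← R1 − 1·R2.
R3 ← R3 − 27·R2.
Row 3 reduces to 0 = 2, a contradiction. The system is inconsistent.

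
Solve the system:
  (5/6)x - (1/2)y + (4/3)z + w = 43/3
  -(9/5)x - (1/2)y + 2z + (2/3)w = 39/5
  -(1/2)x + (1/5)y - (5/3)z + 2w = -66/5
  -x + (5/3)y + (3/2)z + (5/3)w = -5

Row-reduce the augmented matrix:
R1 ← R1 / (5/6).
R2 ← R2 + 9/5·R1.
R3 ← R3 + 1/2·R1.
R4 ← R4 + 1·R1.
R2 ← R2 / (-79/50).
R1 ← R1 + 3/5·R2.
R3 ← R3 + 1/10·R2.
R4 ← R4 − 16/15·R2.
R3 ← R3 / (-1393/1185).
R1 ← R1 + 20/79·R3.
R2 ← R2 + 244/79·R3.
R4 ← R4 − 3031/474·R3.
R4 ← R4 / (64279/3582).
R1 ← R1 + 550/1393·R4.
R2 ← R2 + 34060/4179·R4.
R3 ← R3 + 2869/1393·R4.
Reading off the reduced rows gives x = 4, y = -6, z = 6, w = 0.

x = 4, y = -6, z = 6, w = 0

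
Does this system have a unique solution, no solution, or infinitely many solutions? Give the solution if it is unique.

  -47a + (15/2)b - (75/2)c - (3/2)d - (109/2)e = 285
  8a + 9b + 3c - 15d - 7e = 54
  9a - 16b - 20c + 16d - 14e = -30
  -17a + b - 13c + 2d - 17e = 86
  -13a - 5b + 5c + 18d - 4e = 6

infinitely many solutions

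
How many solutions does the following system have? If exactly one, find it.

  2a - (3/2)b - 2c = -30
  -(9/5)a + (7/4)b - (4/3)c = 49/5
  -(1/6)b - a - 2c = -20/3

a = -6, b = 4, c = 6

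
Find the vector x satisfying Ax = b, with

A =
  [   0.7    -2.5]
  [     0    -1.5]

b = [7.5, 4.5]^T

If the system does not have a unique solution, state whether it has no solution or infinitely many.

Row-reduce the augmented matrix:
R1 ← R1 / (7/10).
R2 ← R2 / (-3/2).
R1 ← R1 + 25/7·R2.
Reading off the reduced rows gives x_1 = 0, x_2 = -3.

x_1 = 0, x_2 = -3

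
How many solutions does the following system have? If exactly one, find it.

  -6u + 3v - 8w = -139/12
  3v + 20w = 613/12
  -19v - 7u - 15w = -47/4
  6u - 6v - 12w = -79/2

u = -2, v = -3/4, w = 8/3

Row-reduce the augmented matrix:
R1 ← R1 / (-6).
R3 ← R3 + 7·R1.
R4 ← R4 − 6·R1.
R2 ← R2 / (3).
R1 ← R1 + 1/2·R2.
R3 ← R3 + 45/2·R2.
R4 ← R4 + 3·R2.
R3 ← R3 / (433/3).
R1 ← R1 − 14/3·R3.
R2 ← R2 − 20/3·R3.
R4 reduces to 0 = 0, so the extra equation is consistent.
Reading off the reduced rows gives u = -2, v = -3/4, w = 8/3.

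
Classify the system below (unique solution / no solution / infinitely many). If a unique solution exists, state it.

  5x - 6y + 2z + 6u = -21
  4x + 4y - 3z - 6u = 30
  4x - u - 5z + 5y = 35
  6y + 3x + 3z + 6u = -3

Row-reduce the augmented matrix:
R1 ← R1 / (5).
R2 ← R2 − 4·R1.
R3 ← R3 − 4·R1.
R4 ← R4 − 3·R1.
R2 ← R2 / (44/5).
R1 ← R1 + 6/5·R2.
R3 ← R3 − 49/5·R2.
R4 ← R4 − 48/5·R2.
R3 ← R3 / (-65/44).
R1 ← R1 + 5/22·R3.
R2 ← R2 + 23/44·R3.
R4 ← R4 − 75/11·R3.
R4 ← R4 / (558/13).
R1 ← R1 + 16/13·R4.
R2 ← R2 + 223/65·R4.
R3 ← R3 + 274/65·R4.
Reading off the reduced rows gives x = 1, y = 2, z = -4, u = -1.

x = 1, y = 2, z = -4, u = -1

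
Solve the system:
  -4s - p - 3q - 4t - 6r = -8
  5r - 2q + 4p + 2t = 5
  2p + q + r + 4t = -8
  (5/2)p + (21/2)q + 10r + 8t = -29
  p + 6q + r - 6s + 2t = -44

no solution

Row-reduce:
R1 ← R1 / (-1).
R2 ← R2 − 4·R1.
R3 ← R3 − 2·R1.
R4 ← R4 − 5/2·R1.
R5 ← R5 − 1·R1.
R2 ← R2 / (-14).
R1 ← R1 − 3·R2.
R3 ← R3 + 5·R2.
R4 ← R4 − 3·R2.
R5 ← R5 − 3·R2.
R3 ← R3 / (-59/14).
R1 ← R1 − 27/14·R3.
R2 ← R2 − 19/14·R3.
R4 ← R4 + 127/14·R3.
R5 ← R5 + 127/14·R3.
R4 ← R4 / (-502/59).
R1 ← R1 + 28/59·R4.
R2 ← R2 − 24/59·R4.
R3 ← R3 − 32/59·R4.
R5 ← R5 + 502/59·R4.
Row 5 reduces to 0 = -3, a contradiction. The system is inconsistent.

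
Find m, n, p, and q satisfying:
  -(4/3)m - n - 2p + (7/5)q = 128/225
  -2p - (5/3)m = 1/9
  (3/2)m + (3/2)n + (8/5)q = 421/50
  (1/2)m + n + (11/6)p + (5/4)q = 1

m = 7/3, n = 2, p = -2, q = 6/5

Row-reduce the augmented matrix:
R1 ← R1 / (-4/3).
R2 ← R2 + 5/3·R1.
R3 ← R3 − 3/2·R1.
R4 ← R4 − 1/2·R1.
R2 ← R2 / (5/4).
R1 ← R1 − 3/4·R2.
R3 ← R3 − 3/8·R2.
R4 ← R4 − 5/8·R2.
R3 ← R3 / (-12/5).
R1 ← R1 − 6/5·R3.
R2 ← R2 − 2/5·R3.
R4 ← R4 − 5/6·R3.
R4 ← R4 / (2833/720).
R1 ← R1 − 37/20·R4.
R2 ← R2 + 47/60·R4.
R3 ← R3 + 37/24·R4.
Reading off the reduced rows gives m = 7/3, n = 2, p = -2, q = 6/5.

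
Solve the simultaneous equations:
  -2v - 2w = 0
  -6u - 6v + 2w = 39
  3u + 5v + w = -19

no solution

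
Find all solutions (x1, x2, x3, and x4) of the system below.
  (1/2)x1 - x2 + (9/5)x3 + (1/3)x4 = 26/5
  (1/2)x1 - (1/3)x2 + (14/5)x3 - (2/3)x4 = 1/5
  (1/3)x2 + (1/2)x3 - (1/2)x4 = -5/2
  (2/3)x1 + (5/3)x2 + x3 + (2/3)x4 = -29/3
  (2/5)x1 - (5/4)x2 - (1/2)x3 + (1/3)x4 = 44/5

x1 = 2, x2 = -6, x3 = -1, x4 = 0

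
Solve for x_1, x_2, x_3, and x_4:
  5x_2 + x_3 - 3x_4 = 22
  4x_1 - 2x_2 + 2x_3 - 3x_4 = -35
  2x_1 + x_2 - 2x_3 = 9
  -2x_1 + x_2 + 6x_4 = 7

Row-reduce the augmented matrix:
Swap R1 and R2.
R1 ← R1 / (4).
R3 ← R3 − 2·R1.
R4 ← R4 + 2·R1.
R2 ← R2 / (5).
R1 ← R1 + 1/2·R2.
R3 ← R3 − 2·R2.
R3 ← R3 / (-17/5).
R1 ← R1 − 3/5·R3.
R2 ← R2 − 1/5·R3.
R4 ← R4 − 1·R3.
R4 ← R4 / (90/17).
R1 ← R1 + 39/68·R4.
R2 ← R2 + 15/34·R4.
R3 ← R3 + 27/34·R4.
Reading off the reduced rows gives x_1 = -4, x_2 = 5, x_3 = -6, x_4 = -1.

x_1 = -4, x_2 = 5, x_3 = -6, x_4 = -1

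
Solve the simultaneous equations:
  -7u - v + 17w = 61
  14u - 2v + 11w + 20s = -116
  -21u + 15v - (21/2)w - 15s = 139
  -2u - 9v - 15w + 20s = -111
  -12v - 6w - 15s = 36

Row-reduce:
R1 ← R1 / (-7).
R2 ← R2 − 14·R1.
R3 ← R3 + 21·R1.
R4 ← R4 + 2·R1.
R2 ← R2 / (-4).
R1 ← R1 − 1/7·R2.
R3 ← R3 − 18·R2.
R4 ← R4 + 61/7·R2.
R5 ← R5 + 12·R2.
R3 ← R3 / (141).
R1 ← R1 + 23/28·R3.
R2 ← R2 + 45/4·R3.
R4 ← R4 + 3301/28·R3.
R5 ← R5 + 141·R3.
R4 ← R4 / (51505/1316).
R1 ← R1 − 1515/1316·R4.
R2 ← R2 − 185/188·R4.
R3 ← R3 − 25/47·R4.
Row 5 reduces to 0 = 1, a contradiction. The system is inconsistent.

no solution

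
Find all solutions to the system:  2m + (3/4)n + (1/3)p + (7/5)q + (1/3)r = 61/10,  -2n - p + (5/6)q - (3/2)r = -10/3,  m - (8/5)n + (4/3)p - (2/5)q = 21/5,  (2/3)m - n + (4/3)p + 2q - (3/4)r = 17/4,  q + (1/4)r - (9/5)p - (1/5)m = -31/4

Row-reduce the augmented matrix:
R1 ← R1 / (2).
R3 ← R3 − 1·R1.
R4 ← R4 − 2/3·R1.
R5 ← R5 + 1/5·R1.
R2 ← R2 / (-2).
R1 ← R1 − 3/8·R2.
R3 ← R3 + 79/40·R2.
R4 ← R4 + 5/4·R2.
R5 ← R5 − 3/40·R2.
R3 ← R3 / (517/240).
R1 ← R1 + 1/48·R3.
R2 ← R2 − 1/2·R3.
R4 ← R4 − 133/72·R3.
R5 ← R5 + 433/240·R3.
R4 ← R4 / (61918/23265).
R1 ← R1 − 6496/7755·R4.
R2 ← R2 − 46/1551·R4.
R3 ← R3 + 923/1034·R4.
R5 ← R5 + 34063/77550·R4.
R5 ← R5 / (571945/495344).
R1 ← R1 − 7086/30959·R5.
R2 ← R2 − 169625/371508·R5.
R3 ← R3 − 127691/495344·R5.
R4 ← R4 + 97795/247672·R5.
Reading off the reduced rows gives m = 3, n = 2, p = 3, q = -1, r = -3.

m = 3, n = 2, p = 3, q = -1, r = -3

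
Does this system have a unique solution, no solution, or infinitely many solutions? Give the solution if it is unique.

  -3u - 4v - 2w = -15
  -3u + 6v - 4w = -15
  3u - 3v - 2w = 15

u = 5, v = 0, w = 0

Row-reduce the augmented matrix:
R1 ← R1 / (-3).
R2 ← R2 + 3·R1.
R3 ← R3 − 3·R1.
R2 ← R2 / (10).
R1 ← R1 − 4/3·R2.
R3 ← R3 + 7·R2.
R3 ← R3 / (-27/5).
R1 ← R1 − 14/15·R3.
R2 ← R2 + 1/5·R3.
Reading off the reduced rows gives u = 5, v = 0, w = 0.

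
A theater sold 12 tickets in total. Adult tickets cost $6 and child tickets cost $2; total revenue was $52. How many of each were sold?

adult tickets: 7, child tickets: 5

Let a = adult tickets, c = child tickets.
  a + c = 12
  6a + 2c = 52
From equation 1: a = 12 − c.
Substitute into equation 2 and solve: c = 5.
Then a = 7.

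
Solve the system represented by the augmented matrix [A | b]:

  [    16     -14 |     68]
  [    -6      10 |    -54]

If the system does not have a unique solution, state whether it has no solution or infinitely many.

Row-reduce the augmented matrix:
R1 ← R1 / (16).
R2 ← R2 + 6·R1.
R2 ← R2 / (19/4).
R1 ← R1 + 7/8·R2.
Reading off the reduced rows gives x_1 = -1, x_2 = -6.

x_1 = -1, x_2 = -6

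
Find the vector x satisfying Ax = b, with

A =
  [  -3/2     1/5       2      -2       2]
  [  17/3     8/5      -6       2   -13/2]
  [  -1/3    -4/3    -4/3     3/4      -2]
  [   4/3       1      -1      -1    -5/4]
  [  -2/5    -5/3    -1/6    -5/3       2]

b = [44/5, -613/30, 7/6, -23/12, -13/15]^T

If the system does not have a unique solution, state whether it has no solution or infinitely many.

Row-reduce:
R1 ← R1 / (-3/2).
R2 ← R2 − 17/3·R1.
R3 ← R3 + 1/3·R1.
R4 ← R4 − 4/3·R1.
R5 ← R5 + 2/5·R1.
R2 ← R2 / (106/45).
R1 ← R1 + 2/15·R2.
R3 ← R3 + 62/45·R2.
R4 ← R4 − 53/45·R2.
R5 ← R5 + 43/25·R2.
R3 ← R3 / (-46/53).
R1 ← R1 + 66/53·R3.
R2 ← R2 − 35/53·R3.
R5 ← R5 − 231/530·R3.
Swap R4 and R5.
R4 ← R4 / (-6869/1104).
R1 ← R1 − 365/92·R4.
R2 ← R2 + 2165/552·R4.
R3 ← R3 − 1307/552·R4.
Row 5 reduces to 0 = -1/2, a contradiction. The system is inconsistent.

no solution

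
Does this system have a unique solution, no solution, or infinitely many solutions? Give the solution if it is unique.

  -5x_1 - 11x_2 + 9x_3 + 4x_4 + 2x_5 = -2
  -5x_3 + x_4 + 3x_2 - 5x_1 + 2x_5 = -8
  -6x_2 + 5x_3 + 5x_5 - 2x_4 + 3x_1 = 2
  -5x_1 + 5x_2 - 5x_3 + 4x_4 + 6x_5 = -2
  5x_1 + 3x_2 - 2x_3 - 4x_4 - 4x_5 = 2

Row-reduce:
R1 ← R1 / (-5).
R2 ← R2 + 5·R1.
R3 ← R3 − 3·R1.
R4 ← R4 + 5·R1.
R5 ← R5 − 5·R1.
R2 ← R2 / (14).
R1 ← R1 − 11/5·R2.
R3 ← R3 + 63/5·R2.
R4 ← R4 − 16·R2.
R5 ← R5 + 8·R2.
R3 ← R3 / (-11/5).
R1 ← R1 − 2/5·R3.
R2 ← R2 + 1·R3.
R4 ← R4 − 2·R3.
R5 ← R5 + 1·R3.
R4 ← R4 / (103/77).
R1 ← R1 + 115/154·R4.
R2 ← R2 − 64/77·R4.
R3 ← R3 − 23/22·R4.
R5 ← R5 + 103/154·R4.
Rank is 4 with 5 unknowns, leaving x_5 free.

infinitely many solutions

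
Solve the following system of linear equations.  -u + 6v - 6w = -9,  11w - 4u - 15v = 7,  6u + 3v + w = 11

infinitely many solutions

Row-reduce:
R1 ← R1 / (-1).
R2 ← R2 + 4·R1.
R3 ← R3 − 6·R1.
R2 ← R2 / (-39).
R1 ← R1 + 6·R2.
R3 ← R3 − 39·R2.
Rank is 2 with 3 unknowns, leaving w free.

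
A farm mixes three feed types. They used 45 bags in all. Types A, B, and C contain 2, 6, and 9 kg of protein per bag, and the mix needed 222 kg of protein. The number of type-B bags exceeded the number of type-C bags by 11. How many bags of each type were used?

type-A bags: 18, type-B bags: 19, type-C bags: 8

Let a = type-A bags, b = type-B bags, c = type-C bags.
  a + b + c = 45
  2a + 6b + 9c = 222
  -c + b = 11
Row-reduce the augmented matrix:
R2 ← R2 − 2·R1.
R2 ← R2 / (4).
R1 ← R1 − 1·R2.
R3 ← R3 − 1·R2.
R3 ← R3 / (-11/4).
R1 ← R1 + 3/4·R3.
R2 ← R2 − 7/4·R3.
Reading off the reduced rows gives a = 18, b = 19, c = 8.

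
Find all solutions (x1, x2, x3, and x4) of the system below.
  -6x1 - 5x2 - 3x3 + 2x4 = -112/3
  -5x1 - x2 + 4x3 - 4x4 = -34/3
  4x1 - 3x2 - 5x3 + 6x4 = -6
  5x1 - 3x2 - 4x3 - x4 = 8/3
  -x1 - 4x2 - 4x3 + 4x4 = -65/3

x1 = 3, x2 = 3, x3 = 1, x4 = -2/3

Row-reduce the augmented matrix:
R1 ← R1 / (-6).
R2 ← R2 + 5·R1.
R3 ← R3 − 4·R1.
R4 ← R4 − 5·R1.
R5 ← R5 + 1·R1.
R2 ← R2 / (19/6).
R1 ← R1 − 5/6·R2.
R3 ← R3 + 19/3·R2.
R4 ← R4 + 43/6·R2.
R5 ← R5 + 19/6·R2.
R3 ← R3 / (6).
R1 ← R1 + 23/19·R3.
R2 ← R2 − 39/19·R3.
R4 ← R4 − 156/19·R3.
R5 ← R5 − 3·R3.
R4 ← R4 / (-127/19).
R1 ← R1 − 20/57·R4.
R2 ← R2 + 8/19·R4.
R3 ← R3 + 2/3·R4.
R5 reduces to 0 = 0, so the extra equation is consistent.
Reading off the reduced rows gives x1 = 3, x2 = 3, x3 = 1, x4 = -2/3.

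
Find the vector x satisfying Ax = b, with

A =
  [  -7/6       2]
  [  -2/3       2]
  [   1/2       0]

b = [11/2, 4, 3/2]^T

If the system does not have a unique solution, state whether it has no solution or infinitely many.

Row-reduce:
R1 ← R1 / (-7/6).
R2 ← R2 + 2/3·R1.
R3 ← R3 − 1/2·R1.
R2 ← R2 / (6/7).
R1 ← R1 + 12/7·R2.
R3 ← R3 − 6/7·R2.
Row 3 reduces to 0 = 3, a contradiction. The system is inconsistent.

no solution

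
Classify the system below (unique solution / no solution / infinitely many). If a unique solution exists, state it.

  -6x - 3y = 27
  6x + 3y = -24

no solution

Row-reduce:
R1 ← R1 / (-6).
R2 ← R2 − 6·R1.
Row 2 reduces to 0 = 3, a contradiction. The system is inconsistent.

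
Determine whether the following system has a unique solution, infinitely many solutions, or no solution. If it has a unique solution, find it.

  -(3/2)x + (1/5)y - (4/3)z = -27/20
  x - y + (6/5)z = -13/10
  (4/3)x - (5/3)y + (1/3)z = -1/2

x = 5/2, y = 2, z = -3/2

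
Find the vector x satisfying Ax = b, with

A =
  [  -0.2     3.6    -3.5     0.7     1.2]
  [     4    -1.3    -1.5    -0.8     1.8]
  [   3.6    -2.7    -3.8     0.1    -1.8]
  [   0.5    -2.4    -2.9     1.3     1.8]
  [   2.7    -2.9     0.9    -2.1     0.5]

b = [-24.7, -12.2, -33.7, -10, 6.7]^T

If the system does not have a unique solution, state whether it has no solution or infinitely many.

x_1 = -3, x_2 = -2, x_3 = 6, x_4 = -1, x_5 = 3

Row-reduce the augmented matrix:
R1 ← R1 / (-1/5).
R2 ← R2 − 4·R1.
R3 ← R3 − 18/5·R1.
R4 ← R4 − 1/2·R1.
R5 ← R5 − 27/10·R1.
R2 ← R2 / (707/10).
R1 ← R1 + 18·R2.
R3 ← R3 − 621/10·R2.
R4 ← R4 − 33/5·R2.
R5 ← R5 − 457/10·R2.
R3 ← R3 / (-28261/7070).
R1 ← R1 + 995/1414·R3.
R2 ← R2 + 715/707·R3.
R4 ← R4 + 70351/14140·R3.
R5 ← R5 + 1879/14140·R3.
R4 ← R4 / (62397/141305).
R1 ← R1 + 9438/28261·R4.
R2 ← R2 + 2629/28261·R4.
R3 ← R3 + 7817/28261·R4.
R5 ← R5 + 344543/282610·R4.
R5 ← R5 / (688643/41598).
R1 ← R1 − 38650/6933·R5.
R2 ← R2 − 48734/20799·R5.
R3 ← R3 − 92452/20799·R5.
R4 ← R4 − 280412/20799·R5.
Reading off the reduced rows gives x_1 = -3, x_2 = -2, x_3 = 6, x_4 = -1, x_5 = 3.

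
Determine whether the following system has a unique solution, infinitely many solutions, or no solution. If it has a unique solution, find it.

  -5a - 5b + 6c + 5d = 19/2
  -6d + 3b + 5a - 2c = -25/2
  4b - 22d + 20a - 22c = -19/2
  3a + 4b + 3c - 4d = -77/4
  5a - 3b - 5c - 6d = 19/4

Row-reduce the augmented matrix:
R1 ← R1 / (-5).
R2 ← R2 − 5·R1.
R3 ← R3 − 20·R1.
R4 ← R4 − 3·R1.
R5 ← R5 − 5·R1.
R2 ← R2 / (-2).
R1 ← R1 − 1·R2.
R3 ← R3 + 16·R2.
R4 ← R4 − 1·R2.
R5 ← R5 + 8·R2.
R3 ← R3 / (-30).
R1 ← R1 − 4/5·R3.
R2 ← R2 + 2·R3.
R4 ← R4 − 43/5·R3.
R5 ← R5 + 15·R3.
R4 ← R4 / (11/50).
R1 ← R1 + 67/50·R4.
R2 ← R2 − 1/10·R4.
R3 ← R3 + 1/5·R4.
R5 reduces to 0 = 0, so the extra equation is consistent.
Reading off the reduced rows gives a = -2, b = -2, c = -7/4, d = 0.

a = -2, b = -2, c = -7/4, d = 0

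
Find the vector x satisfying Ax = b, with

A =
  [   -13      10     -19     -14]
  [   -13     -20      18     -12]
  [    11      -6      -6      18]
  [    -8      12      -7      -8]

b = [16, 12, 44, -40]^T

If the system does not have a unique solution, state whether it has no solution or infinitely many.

x_1 = 4, x_2 = -5, x_3 = -4, x_4 = -3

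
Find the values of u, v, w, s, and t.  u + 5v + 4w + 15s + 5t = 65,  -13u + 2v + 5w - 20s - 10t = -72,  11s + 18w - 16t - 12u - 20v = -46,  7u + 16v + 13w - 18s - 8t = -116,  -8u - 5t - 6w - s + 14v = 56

u = -3, v = 2, w = -3, s = 4, t = 2

Row-reduce the augmented matrix:
R2 ← R2 + 13·R1.
R3 ← R3 + 12·R1.
R4 ← R4 − 7·R1.
R5 ← R5 + 8·R1.
R2 ← R2 / (67).
R1 ← R1 − 5·R2.
R3 ← R3 − 40·R2.
R4 ← R4 + 19·R2.
R5 ← R5 − 54·R2.
R3 ← R3 / (2142/67).
R1 ← R1 + 17/67·R3.
R2 ← R2 − 57/67·R3.
R4 ← R4 − 78/67·R3.
R5 ← R5 + 1336/67·R3.
R4 ← R4 / (-1607/21).
R1 ← R1 − 331/126·R4.
R2 ← R2 − 13/42·R4.
R3 ← R3 − 341/126·R4.
R5 ← R5 − 2011/63·R4.
R5 ← R5 / (-67327/4821).
R1 ← R1 − 142/4821·R5.
R2 ← R2 − 661/1607·R5.
R3 ← R3 + 3058/4821·R5.
R4 ← R4 − 584/1607·R5.
Reading off the reduced rows gives u = -3, v = 2, w = -3, s = 4, t = 2.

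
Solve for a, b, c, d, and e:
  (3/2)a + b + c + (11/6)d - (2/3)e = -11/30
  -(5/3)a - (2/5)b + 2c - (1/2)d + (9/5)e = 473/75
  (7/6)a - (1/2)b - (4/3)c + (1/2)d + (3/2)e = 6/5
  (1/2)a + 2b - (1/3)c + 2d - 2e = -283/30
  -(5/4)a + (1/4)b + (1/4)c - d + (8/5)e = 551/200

a = 2, b = -1, c = 5/2, d = -2, e = 9/5

Row-reduce the augmented matrix:
R1 ← R1 / (3/2).
R2 ← R2 + 5/3·R1.
R3 ← R3 − 7/6·R1.
R4 ← R4 − 1/2·R1.
R5 ← R5 + 5/4·R1.
R2 ← R2 / (32/45).
R1 ← R1 − 2/3·R2.
R3 ← R3 + 23/18·R2.
R4 ← R4 − 5/3·R2.
R5 ← R5 − 13/12·R2.
R3 ← R3 / (167/48).
R1 ← R1 + 9/4·R3.
R2 ← R2 − 35/8·R3.
R4 ← R4 + 191/24·R3.
R5 ← R5 + 117/32·R3.
R4 ← R4 / (995/501).
R1 ← R1 − 647/668·R4.
R2 ← R2 + 295/2004·R4.
R3 ← R3 − 705/1336·R4.
R5 ← R5 − 1853/16032·R4.
R5 ← R5 / (52187/15920).
R1 ← R1 + 477/398·R5.
R2 ← R2 + 1231/398·R5.
R3 ← R3 + 99/796·R5.
R4 ← R4 − 472/199·R5.
Reading off the reduced rows gives a = 2, b = -1, c = 5/2, d = -2, e = 9/5.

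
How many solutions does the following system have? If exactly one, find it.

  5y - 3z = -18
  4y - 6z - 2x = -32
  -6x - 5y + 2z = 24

Row-reduce the augmented matrix:
Swap R1 and R2.
R1 ← R1 / (-2).
R3 ← R3 + 6·R1.
R2 ← R2 / (5).
R1 ← R1 + 2·R2.
R3 ← R3 + 17·R2.
R3 ← R3 / (49/5).
R1 ← R1 − 9/5·R3.
R2 ← R2 + 3/5·R3.
Reading off the reduced rows gives x = -2, y = 0, z = 6.

x = -2, y = 0, z = 6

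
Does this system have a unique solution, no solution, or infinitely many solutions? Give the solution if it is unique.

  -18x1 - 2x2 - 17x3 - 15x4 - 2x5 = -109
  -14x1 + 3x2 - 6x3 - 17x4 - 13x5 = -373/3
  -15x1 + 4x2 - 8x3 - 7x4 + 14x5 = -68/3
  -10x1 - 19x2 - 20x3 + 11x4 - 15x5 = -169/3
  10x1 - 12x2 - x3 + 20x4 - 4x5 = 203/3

x1 = 2, x2 = -2/3, x3 = 5/3, x4 = 8/3, x5 = 3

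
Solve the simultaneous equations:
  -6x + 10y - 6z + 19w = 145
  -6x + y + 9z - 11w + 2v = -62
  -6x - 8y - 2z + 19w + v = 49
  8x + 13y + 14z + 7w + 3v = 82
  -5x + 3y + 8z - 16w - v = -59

Row-reduce the augmented matrix:
R1 ← R1 / (-6).
R2 ← R2 + 6·R1.
R3 ← R3 + 6·R1.
R4 ← R4 − 8·R1.
R5 ← R5 + 5·R1.
R2 ← R2 / (-9).
R1 ← R1 + 5/3·R2.
R3 ← R3 + 18·R2.
R4 ← R4 − 79/3·R2.
R5 ← R5 + 16/3·R2.
R3 ← R3 / (-26).
R1 ← R1 + 16/9·R3.
R2 ← R2 + 5/3·R3.
R4 ← R4 − 449/9·R3.
R5 ← R5 − 37/9·R3.
R4 ← R4 / (6983/117).
R1 ← R1 + 401/234·R4.
R2 ← R2 + 20/39·R4.
R3 ← R3 + 30/13·R4.
R5 ← R5 + 1069/234·R4.
R5 ← R5 / (-203005/83796).
R1 ← R1 + 2133/27932·R5.
R2 ← R2 + 139/41898·R5.
R3 ← R3 − 3283/13966·R5.
R4 ← R4 − 2173/41898·R5.
Reading off the reduced rows gives x = 0, y = 5, z = 0, w = 5, v = -6.

x = 0, y = 5, z = 0, w = 5, v = -6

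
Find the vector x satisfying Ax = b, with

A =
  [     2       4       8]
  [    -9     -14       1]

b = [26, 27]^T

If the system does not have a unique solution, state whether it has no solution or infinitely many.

infinitely many solutions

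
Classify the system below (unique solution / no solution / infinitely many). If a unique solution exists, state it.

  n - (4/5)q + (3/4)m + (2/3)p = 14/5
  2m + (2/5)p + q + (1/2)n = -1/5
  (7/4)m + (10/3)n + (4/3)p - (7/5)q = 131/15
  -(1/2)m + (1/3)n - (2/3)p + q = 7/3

Row-reduce:
R1 ← R1 / (3/4).
R2 ← R2 − 2·R1.
R3 ← R3 − 7/4·R1.
R4 ← R4 + 1/2·R1.
R2 ← R2 / (-13/6).
R1 ← R1 − 4/3·R2.
R3 ← R3 − 1·R2.
R4 ← R4 − 1·R2.
R3 ← R3 / (-502/585).
R1 ← R1 − 8/195·R3.
R2 ← R2 − 124/195·R3.
R4 ← R4 + 502/585·R3.
Row 4 reduces to 0 = 2, a contradiction. The system is inconsistent.

no solution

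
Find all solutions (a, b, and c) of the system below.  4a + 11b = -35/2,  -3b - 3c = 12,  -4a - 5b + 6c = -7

no solution

Row-reduce:
R1 ← R1 / (4).
R3 ← R3 + 4·R1.
R2 ← R2 / (-3).
R1 ← R1 − 11/4·R2.
R3 ← R3 − 6·R2.
Row 3 reduces to 0 = -1/2, a contradiction. The system is inconsistent.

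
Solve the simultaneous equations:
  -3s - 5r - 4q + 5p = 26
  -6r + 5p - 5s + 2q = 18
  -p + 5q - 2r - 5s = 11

infinitely many solutions

Row-reduce:
R1 ← R1 / (5).
R2 ← R2 − 5·R1.
R3 ← R3 + 1·R1.
R2 ← R2 / (6).
R1 ← R1 + 4/5·R2.
R3 ← R3 − 21/5·R2.
R3 ← R3 / (-23/10).
R1 ← R1 + 17/15·R3.
R2 ← R2 + 1/6·R3.
Rank is 3 with 4 unknowns, leaving s free.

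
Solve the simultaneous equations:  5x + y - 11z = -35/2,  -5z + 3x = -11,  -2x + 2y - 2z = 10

Row-reduce:
R1 ← R1 / (5).
R2 ← R2 − 3·R1.
R3 ← R3 + 2·R1.
R2 ← R2 / (-3/5).
R1 ← R1 − 1/5·R2.
R3 ← R3 − 12/5·R2.
Row 3 reduces to 0 = 1, a contradiction. The system is inconsistent.

no solution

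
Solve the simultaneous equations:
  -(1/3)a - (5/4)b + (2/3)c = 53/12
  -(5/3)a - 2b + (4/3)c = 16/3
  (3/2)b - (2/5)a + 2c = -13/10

a = 2, b = -3, c = 2

Row-reduce the augmented matrix:
R1 ← R1 / (-1/3).
R2 ← R2 + 5/3·R1.
R3 ← R3 + 2/5·R1.
R2 ← R2 / (17/4).
R1 ← R1 − 15/4·R2.
R3 ← R3 − 3·R2.
R3 ← R3 / (222/85).
R1 ← R1 + 4/17·R3.
R2 ← R2 + 8/17·R3.
Reading off the reduced rows gives a = 2, b = -3, c = 2.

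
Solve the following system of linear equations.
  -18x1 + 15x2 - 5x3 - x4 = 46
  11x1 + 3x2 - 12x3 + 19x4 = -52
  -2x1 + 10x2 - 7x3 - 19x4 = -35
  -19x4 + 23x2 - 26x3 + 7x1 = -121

no solution

Row-reduce:
R1 ← R1 / (-18).
R2 ← R2 − 11·R1.
R3 ← R3 + 2·R1.
R4 ← R4 − 7·R1.
R2 ← R2 / (73/6).
R1 ← R1 + 5/6·R2.
R3 ← R3 − 25/3·R2.
R4 ← R4 − 173/6·R2.
R3 ← R3 / (847/219).
R1 ← R1 + 55/73·R3.
R2 ← R2 + 271/219·R3.
R4 ← R4 − 1694/219·R3.
Row 4 reduces to 0 = 1, a contradiction. The system is inconsistent.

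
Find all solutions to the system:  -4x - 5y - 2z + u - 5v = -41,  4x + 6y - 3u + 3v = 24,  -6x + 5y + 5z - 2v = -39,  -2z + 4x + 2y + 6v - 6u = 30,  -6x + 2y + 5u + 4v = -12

Row-reduce the augmented matrix:
R1 ← R1 / (-4).
R2 ← R2 − 4·R1.
R3 ← R3 + 6·R1.
R4 ← R4 − 4·R1.
R5 ← R5 + 6·R1.
R1 ← R1 − 5/4·R2.
R3 ← R3 − 25/2·R2.
R4 ← R4 + 3·R2.
R5 ← R5 − 19/2·R2.
R3 ← R3 / (33).
R1 ← R1 − 3·R3.
R2 ← R2 + 2·R3.
R4 ← R4 + 10·R3.
R5 ← R5 − 22·R3.
R4 ← R4 / (-128/33).
R1 ← R1 − 5/44·R4.
R2 ← R2 + 19/33·R4.
R3 ← R3 − 47/66·R4.
R5 ← R5 − 41/6·R4.
R5 ← R5 / (1129/64).
R1 ← R1 − 141/128·R5.
R2 ← R2 + 25/32·R5.
R3 ← R3 − 109/64·R5.
R4 ← R4 + 35/32·R5.
Reading off the reduced rows gives x = 6, y = -1, z = 2, u = 2, v = 4.

x = 6, y = -1, z = 2, u = 2, v = 4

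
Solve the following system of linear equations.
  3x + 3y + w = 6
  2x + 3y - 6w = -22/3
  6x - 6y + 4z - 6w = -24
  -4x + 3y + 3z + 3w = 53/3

x = -2/3, y = 2, z = 1, w = 2

Row-reduce the augmented matrix:
R1 ← R1 / (3).
R2 ← R2 − 2·R1.
R3 ← R3 − 6·R1.
R4 ← R4 + 4·R1.
R1 ← R1 − 1·R2.
R3 ← R3 + 12·R2.
R4 ← R4 − 7·R2.
R3 ← R3 / (4).
R4 ← R4 − 3·R3.
R4 ← R4 / (117).
R1 ← R1 − 7·R4.
R2 ← R2 + 20/3·R4.
R3 ← R3 + 22·R4.
Reading off the reduced rows gives x = -2/3, y = 2, z = 1, w = 2.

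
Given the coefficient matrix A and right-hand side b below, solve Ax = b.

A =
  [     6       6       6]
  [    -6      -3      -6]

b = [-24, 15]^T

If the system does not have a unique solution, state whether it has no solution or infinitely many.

infinitely many solutions

Row-reduce:
R1 ← R1 / (6).
R2 ← R2 + 6·R1.
R2 ← R2 / (3).
R1 ← R1 − 1·R2.
Rank is 2 with 3 unknowns, leaving x_3 free.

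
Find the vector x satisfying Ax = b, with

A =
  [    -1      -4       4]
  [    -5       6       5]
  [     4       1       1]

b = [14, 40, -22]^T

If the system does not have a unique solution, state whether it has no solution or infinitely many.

Row-reduce the augmented matrix:
R1 ← R1 / (-1).
R2 ← R2 + 5·R1.
R3 ← R3 − 4·R1.
R2 ← R2 / (26).
R1 ← R1 − 4·R2.
R3 ← R3 + 15·R2.
R3 ← R3 / (217/26).
R1 ← R1 + 22/13·R3.
R2 ← R2 + 15/26·R3.
Reading off the reduced rows gives x_1 = -6, x_2 = 0, x_3 = 2.

x_1 = -6, x_2 = 0, x_3 = 2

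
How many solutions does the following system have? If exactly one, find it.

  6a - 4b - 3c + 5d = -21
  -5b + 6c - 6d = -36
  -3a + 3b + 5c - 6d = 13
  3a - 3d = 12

Row-reduce the augmented matrix:
R1 ← R1 / (6).
R3 ← R3 + 3·R1.
R4 ← R4 − 3·R1.
R2 ← R2 / (-5).
R1 ← R1 + 2/3·R2.
R3 ← R3 − 1·R2.
R4 ← R4 − 2·R2.
R3 ← R3 / (47/10).
R1 ← R1 + 13/10·R3.
R2 ← R2 + 6/5·R3.
R4 ← R4 − 39/10·R3.
R4 ← R4 / (-4).
R1 ← R1 − 1/3·R4.
R3 ← R3 + 1·R4.
Reading off the reduced rows gives a = 1, b = 6, c = -4, d = -3.

a = 1, b = 6, c = -4, d = -3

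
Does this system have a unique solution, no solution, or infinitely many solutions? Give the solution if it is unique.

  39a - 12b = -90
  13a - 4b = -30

infinitely many solutions

Row-reduce:
R1 ← R1 / (39).
R2 ← R2 − 13·R1.
Rank is 1 with 2 unknowns, leaving b free.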